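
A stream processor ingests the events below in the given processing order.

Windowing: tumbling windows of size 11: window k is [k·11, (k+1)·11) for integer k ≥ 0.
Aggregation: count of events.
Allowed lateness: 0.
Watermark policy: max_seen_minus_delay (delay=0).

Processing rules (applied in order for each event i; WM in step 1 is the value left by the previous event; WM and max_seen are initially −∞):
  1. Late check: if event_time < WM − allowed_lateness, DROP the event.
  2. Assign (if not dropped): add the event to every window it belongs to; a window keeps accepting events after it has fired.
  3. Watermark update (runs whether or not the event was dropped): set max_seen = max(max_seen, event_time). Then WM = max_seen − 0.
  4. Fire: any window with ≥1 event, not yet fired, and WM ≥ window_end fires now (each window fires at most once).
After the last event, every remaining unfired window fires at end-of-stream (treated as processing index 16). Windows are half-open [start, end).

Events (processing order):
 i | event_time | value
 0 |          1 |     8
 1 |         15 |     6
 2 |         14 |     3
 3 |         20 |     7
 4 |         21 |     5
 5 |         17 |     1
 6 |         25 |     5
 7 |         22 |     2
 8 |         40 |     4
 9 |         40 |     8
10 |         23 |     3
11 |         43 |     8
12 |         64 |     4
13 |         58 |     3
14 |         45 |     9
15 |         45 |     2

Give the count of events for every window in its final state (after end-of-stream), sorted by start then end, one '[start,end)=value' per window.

[0,11)=1 [11,22)=3 [22,33)=1 [33,44)=3 [55,66)=1

i=0 t=1 v=8: → [0,11); WM=1
i=1 t=15 v=6: → [11,22); WM=15; [0,11) fires=1
i=2 t=14 v=3: DROP (t<15-0); WM=15
i=3 t=20 v=7: → [11,22); WM=20
i=4 t=21 v=5: → [11,22); WM=21
i=5 t=17 v=1: DROP (t<21-0); WM=21
i=6 t=25 v=5: → [22,33); WM=25; [11,22) fires=3
i=7 t=22 v=2: DROP (t<25-0); WM=25
i=8 t=40 v=4: → [33,44); WM=40; [22,33) fires=1
i=9 t=40 v=8: → [33,44); WM=40
i=10 t=23 v=3: DROP (t<40-0); WM=40
i=11 t=43 v=8: → [33,44); WM=43
i=12 t=64 v=4: → [55,66); WM=64; [33,44) fires=3
i=13 t=58 v=3: DROP (t<64-0); WM=64
i=14 t=45 v=9: DROP (t<64-0); WM=64
i=15 t=45 v=2: DROP (t<64-0); WM=64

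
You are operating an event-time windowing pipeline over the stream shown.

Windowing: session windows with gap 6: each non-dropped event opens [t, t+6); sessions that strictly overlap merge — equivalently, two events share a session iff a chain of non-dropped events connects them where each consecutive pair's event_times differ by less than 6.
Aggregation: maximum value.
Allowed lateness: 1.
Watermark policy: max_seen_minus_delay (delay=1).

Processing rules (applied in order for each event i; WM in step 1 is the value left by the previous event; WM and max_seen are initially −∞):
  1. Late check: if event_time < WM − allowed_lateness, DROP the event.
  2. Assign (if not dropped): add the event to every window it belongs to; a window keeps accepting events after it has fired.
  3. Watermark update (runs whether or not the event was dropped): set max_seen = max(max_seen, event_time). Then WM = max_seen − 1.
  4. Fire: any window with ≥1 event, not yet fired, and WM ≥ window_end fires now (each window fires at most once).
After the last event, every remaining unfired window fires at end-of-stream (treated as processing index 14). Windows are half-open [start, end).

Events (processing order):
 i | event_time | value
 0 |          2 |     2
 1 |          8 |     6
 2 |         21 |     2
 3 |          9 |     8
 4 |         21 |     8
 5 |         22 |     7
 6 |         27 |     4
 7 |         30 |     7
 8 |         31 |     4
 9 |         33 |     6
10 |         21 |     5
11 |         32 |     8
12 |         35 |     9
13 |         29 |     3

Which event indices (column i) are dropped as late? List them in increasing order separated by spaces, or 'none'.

3 10 13

i=0 t=2 v=2: → [2,8); WM=1
i=1 t=8 v=6: → [8,14); WM=7
i=2 t=21 v=2: → [21,27); WM=20
i=3 t=9 v=8: DROP (t<20-1); WM=20
i=4 t=21 v=8: → [21,27); WM=20
i=5 t=22 v=7: → [21,28); WM=21
i=6 t=27 v=4: → [21,33); WM=26
i=7 t=30 v=7: → [21,36); WM=29
i=8 t=31 v=4: → [21,37); WM=30
i=9 t=33 v=6: → [21,39); WM=32
i=10 t=21 v=5: DROP (t<32-1); WM=32
i=11 t=32 v=8: → [21,39); WM=32
i=12 t=35 v=9: → [21,41); WM=34
i=13 t=29 v=3: DROP (t<34-1); WM=34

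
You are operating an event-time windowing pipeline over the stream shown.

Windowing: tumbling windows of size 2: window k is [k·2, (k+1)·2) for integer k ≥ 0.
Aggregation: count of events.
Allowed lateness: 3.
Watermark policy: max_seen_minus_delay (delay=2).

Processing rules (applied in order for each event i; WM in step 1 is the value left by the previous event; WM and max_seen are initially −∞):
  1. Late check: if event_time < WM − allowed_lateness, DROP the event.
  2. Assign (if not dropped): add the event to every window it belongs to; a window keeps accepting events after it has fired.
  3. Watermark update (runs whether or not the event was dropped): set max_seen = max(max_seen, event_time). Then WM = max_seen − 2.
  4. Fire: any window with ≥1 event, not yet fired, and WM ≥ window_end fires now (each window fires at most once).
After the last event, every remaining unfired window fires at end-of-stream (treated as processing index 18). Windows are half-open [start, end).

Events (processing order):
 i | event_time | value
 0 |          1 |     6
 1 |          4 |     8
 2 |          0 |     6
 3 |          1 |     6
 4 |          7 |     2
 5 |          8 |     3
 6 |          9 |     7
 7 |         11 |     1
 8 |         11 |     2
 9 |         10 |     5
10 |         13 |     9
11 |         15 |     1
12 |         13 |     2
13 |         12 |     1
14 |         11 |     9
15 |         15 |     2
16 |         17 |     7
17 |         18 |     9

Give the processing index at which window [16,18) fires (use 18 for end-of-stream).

i=0 t=1 v=6: → [0,2); WM=-1
i=1 t=4 v=8: → [4,6); WM=2; [0,2) fires=1
i=2 t=0 v=6: → [0,2); WM=2
i=3 t=1 v=6: → [0,2); WM=2
i=4 t=7 v=2: → [6,8); WM=5
i=5 t=8 v=3: → [8,10); WM=6; [4,6) fires=1
i=6 t=9 v=7: → [8,10); WM=7
i=7 t=11 v=1: → [10,12); WM=9; [6,8) fires=1
i=8 t=11 v=2: → [10,12); WM=9
i=9 t=10 v=5: → [10,12); WM=9
i=10 t=13 v=9: → [12,14); WM=11; [8,10) fires=2
i=11 t=15 v=1: → [14,16); WM=13; [10,12) fires=3
i=12 t=13 v=2: → [12,14); WM=13
i=13 t=12 v=1: → [12,14); WM=13
i=14 t=11 v=9: → [10,12); WM=13
i=15 t=15 v=2: → [14,16); WM=13
i=16 t=17 v=7: → [16,18); WM=15; [12,14) fires=3
i=17 t=18 v=9: → [18,20); WM=16; [14,16) fires=2

18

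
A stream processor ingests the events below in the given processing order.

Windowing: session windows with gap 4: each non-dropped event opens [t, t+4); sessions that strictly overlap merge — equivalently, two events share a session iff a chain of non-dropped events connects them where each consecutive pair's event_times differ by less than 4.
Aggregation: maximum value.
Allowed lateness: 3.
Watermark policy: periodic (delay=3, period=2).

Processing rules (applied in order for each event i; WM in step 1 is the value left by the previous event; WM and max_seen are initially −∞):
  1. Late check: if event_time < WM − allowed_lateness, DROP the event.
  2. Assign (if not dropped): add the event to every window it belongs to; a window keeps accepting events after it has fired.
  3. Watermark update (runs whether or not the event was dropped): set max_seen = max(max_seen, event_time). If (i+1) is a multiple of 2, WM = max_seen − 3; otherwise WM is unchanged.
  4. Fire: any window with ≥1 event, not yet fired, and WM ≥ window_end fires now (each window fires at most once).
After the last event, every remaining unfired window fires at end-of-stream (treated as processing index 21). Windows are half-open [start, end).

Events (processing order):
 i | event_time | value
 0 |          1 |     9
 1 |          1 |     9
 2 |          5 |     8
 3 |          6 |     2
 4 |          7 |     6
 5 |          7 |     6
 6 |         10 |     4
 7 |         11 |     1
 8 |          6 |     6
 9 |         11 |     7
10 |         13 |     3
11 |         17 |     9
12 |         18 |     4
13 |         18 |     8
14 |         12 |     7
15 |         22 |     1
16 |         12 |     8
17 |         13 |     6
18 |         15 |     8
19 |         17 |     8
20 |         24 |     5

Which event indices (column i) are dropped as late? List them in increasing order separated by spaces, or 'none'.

16 17 18

i=0 t=1 v=9: → [1,5); WM=−∞
i=1 t=1 v=9: → [1,5); WM=-2
i=2 t=5 v=8: → [5,9); WM=-2
i=3 t=6 v=2: → [5,10); WM=3
i=4 t=7 v=6: → [5,11); WM=3
i=5 t=7 v=6: → [5,11); WM=4
i=6 t=10 v=4: → [5,14); WM=4
i=7 t=11 v=1: → [5,15); WM=8
i=8 t=6 v=6: → [5,15); WM=8
i=9 t=11 v=7: → [5,15); WM=8
i=10 t=13 v=3: → [5,17); WM=8
i=11 t=17 v=9: → [17,21); WM=14
i=12 t=18 v=4: → [17,22); WM=14
i=13 t=18 v=8: → [17,22); WM=15
i=14 t=12 v=7: → [5,17); WM=15
i=15 t=22 v=1: → [22,26); WM=19
i=16 t=12 v=8: DROP (t<19-3); WM=19
i=17 t=13 v=6: DROP (t<19-3); WM=19
i=18 t=15 v=8: DROP (t<19-3); WM=19
i=19 t=17 v=8: → [17,22); WM=19
i=20 t=24 v=5: → [22,28); WM=19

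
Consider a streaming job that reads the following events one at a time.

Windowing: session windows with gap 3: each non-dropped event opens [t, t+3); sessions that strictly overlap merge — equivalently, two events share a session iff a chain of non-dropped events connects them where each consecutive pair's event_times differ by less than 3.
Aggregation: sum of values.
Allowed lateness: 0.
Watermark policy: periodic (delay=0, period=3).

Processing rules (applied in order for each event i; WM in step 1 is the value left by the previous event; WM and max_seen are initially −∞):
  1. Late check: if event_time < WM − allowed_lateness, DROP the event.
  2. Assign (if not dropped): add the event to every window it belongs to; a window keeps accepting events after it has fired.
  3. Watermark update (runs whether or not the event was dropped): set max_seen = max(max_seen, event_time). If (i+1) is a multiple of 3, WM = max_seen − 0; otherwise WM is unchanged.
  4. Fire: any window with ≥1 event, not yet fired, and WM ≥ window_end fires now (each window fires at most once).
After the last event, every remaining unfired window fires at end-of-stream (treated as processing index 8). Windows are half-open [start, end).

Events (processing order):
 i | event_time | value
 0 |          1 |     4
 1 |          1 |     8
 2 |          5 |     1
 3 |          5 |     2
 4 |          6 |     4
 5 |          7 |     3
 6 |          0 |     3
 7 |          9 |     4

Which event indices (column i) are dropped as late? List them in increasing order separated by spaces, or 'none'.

i=0 t=1 v=4: → [1,4); WM=−∞
i=1 t=1 v=8: → [1,4); WM=−∞
i=2 t=5 v=1: → [5,8); WM=5
i=3 t=5 v=2: → [5,8); WM=5
i=4 t=6 v=4: → [5,9); WM=5
i=5 t=7 v=3: → [5,10); WM=7
i=6 t=0 v=3: DROP (t<7-0); WM=7
i=7 t=9 v=4: → [5,12); WM=7

6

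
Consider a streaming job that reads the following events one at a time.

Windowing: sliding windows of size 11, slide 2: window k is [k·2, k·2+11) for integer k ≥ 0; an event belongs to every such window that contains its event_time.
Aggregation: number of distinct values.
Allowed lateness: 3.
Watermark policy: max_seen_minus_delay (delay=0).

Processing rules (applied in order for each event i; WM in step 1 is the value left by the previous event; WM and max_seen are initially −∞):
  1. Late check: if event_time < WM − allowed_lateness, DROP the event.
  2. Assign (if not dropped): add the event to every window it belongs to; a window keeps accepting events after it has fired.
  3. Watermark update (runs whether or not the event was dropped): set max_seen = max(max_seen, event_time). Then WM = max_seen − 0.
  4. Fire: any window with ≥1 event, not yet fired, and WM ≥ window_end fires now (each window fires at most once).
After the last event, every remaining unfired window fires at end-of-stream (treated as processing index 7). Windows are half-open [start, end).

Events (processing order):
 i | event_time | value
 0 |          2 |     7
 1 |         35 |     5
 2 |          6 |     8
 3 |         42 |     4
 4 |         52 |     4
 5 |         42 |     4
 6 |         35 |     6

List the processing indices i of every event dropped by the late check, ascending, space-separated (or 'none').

i=0 t=2 v=7: → [2,13),[0,11); WM=2
i=1 t=35 v=5: → [34,45),[32,43),[30,41),[28,39),[26,37); WM=35; [0,11) fires=1 [2,13) fires=1
i=2 t=6 v=8: DROP (t<35-3); WM=35
i=3 t=42 v=4: → [42,53),[40,51),[38,49),[36,47),[34,45),[32,43); WM=42; [26,37) fires=1 [28,39) fires=1 [30,41) fires=1
i=4 t=52 v=4: → [52,63),[50,61),[48,59),[46,57),[44,55),[42,53); WM=52; [32,43) fires=2 [34,45) fires=2 [36,47) fires=1 [38,49) fires=1 [40,51) fires=1
i=5 t=42 v=4: DROP (t<52-3); WM=52
i=6 t=35 v=6: DROP (t<52-3); WM=52

2 5 6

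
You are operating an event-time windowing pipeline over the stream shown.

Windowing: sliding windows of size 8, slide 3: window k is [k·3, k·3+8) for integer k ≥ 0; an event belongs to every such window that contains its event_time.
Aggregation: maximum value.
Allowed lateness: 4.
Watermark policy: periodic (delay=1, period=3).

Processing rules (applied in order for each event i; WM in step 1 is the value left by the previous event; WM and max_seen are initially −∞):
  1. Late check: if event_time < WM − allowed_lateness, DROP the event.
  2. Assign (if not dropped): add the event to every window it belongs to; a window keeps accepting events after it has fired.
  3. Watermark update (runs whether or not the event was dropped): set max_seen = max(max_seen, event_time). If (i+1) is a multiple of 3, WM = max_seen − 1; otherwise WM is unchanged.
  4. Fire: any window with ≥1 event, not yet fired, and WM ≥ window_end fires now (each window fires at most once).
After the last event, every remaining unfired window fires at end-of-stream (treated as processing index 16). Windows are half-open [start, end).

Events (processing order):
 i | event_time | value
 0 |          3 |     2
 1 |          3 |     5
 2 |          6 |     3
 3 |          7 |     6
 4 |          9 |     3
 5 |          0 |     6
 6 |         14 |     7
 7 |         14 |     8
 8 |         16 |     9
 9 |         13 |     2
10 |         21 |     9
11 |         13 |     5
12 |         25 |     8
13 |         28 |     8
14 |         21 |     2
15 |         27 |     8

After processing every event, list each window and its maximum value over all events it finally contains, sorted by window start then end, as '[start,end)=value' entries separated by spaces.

[0,8)=6 [3,11)=6 [6,14)=6 [9,17)=9 [12,20)=9 [15,23)=9 [18,26)=9 [21,29)=9 [24,32)=8 [27,35)=8

i=0 t=3 v=2: → [3,11),[0,8); WM=−∞
i=1 t=3 v=5: → [3,11),[0,8); WM=−∞
i=2 t=6 v=3: → [6,14),[3,11),[0,8); WM=5
i=3 t=7 v=6: → [6,14),[3,11),[0,8); WM=5
i=4 t=9 v=3: → [9,17),[6,14),[3,11); WM=5
i=5 t=0 v=6: DROP (t<5-4); WM=8; [0,8) fires=6
i=6 t=14 v=7: → [12,20),[9,17); WM=8
i=7 t=14 v=8: → [12,20),[9,17); WM=8
i=8 t=16 v=9: → [15,23),[12,20),[9,17); WM=15; [3,11) fires=6 [6,14) fires=6
i=9 t=13 v=2: → [12,20),[9,17),[6,14); WM=15
i=10 t=21 v=9: → [21,29),[18,26),[15,23); WM=15
i=11 t=13 v=5: → [12,20),[9,17),[6,14); WM=20; [9,17) fires=9 [12,20) fires=9
i=12 t=25 v=8: → [24,32),[21,29),[18,26); WM=20
i=13 t=28 v=8: → [27,35),[24,32),[21,29); WM=20
i=14 t=21 v=2: → [21,29),[18,26),[15,23); WM=27; [15,23) fires=9 [18,26) fires=9
i=15 t=27 v=8: → [27,35),[24,32),[21,29); WM=27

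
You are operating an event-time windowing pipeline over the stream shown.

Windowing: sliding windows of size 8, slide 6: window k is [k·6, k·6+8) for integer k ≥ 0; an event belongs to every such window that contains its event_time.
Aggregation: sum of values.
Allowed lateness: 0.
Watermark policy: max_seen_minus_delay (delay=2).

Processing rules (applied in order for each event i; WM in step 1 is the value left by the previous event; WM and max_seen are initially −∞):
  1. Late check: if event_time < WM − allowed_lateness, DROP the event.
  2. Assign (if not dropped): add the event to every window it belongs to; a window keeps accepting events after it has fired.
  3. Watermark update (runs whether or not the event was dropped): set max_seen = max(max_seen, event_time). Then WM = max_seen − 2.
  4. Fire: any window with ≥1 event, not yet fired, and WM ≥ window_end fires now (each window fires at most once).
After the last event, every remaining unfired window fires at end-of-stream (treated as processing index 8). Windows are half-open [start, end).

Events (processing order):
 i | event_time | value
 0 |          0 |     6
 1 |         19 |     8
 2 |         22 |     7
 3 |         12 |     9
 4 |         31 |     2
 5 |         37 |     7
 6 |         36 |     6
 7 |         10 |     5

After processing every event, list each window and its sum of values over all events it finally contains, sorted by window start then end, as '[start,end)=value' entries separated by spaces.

i=0 t=0 v=6: → [0,8); WM=-2
i=1 t=19 v=8: → [18,26),[12,20); WM=17; [0,8) fires=6
i=2 t=22 v=7: → [18,26); WM=20; [12,20) fires=8
i=3 t=12 v=9: DROP (t<20-0); WM=20
i=4 t=31 v=2: → [30,38),[24,32); WM=29; [18,26) fires=15
i=5 t=37 v=7: → [36,44),[30,38); WM=35; [24,32) fires=2
i=6 t=36 v=6: → [36,44),[30,38); WM=35
i=7 t=10 v=5: DROP (t<35-0); WM=35

[0,8)=6 [12,20)=8 [18,26)=15 [24,32)=2 [30,38)=15 [36,44)=13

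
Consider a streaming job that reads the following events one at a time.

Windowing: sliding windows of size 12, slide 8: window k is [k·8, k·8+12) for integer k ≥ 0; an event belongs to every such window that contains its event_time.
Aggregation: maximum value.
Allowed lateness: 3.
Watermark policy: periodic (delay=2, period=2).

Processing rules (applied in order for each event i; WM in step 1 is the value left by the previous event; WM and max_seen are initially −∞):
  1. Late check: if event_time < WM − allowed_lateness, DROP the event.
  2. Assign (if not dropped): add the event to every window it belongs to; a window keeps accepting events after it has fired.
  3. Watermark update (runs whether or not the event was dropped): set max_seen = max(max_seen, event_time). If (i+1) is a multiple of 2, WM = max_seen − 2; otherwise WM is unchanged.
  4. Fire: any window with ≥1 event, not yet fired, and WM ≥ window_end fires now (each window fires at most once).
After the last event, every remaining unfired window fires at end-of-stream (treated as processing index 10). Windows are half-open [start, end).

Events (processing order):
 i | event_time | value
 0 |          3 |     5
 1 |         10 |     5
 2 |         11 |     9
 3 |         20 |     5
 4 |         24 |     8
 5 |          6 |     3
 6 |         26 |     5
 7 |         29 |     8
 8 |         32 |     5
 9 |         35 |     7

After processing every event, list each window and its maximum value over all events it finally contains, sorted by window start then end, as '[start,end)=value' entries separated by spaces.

i=0 t=3 v=5: → [0,12); WM=−∞
i=1 t=10 v=5: → [8,20),[0,12); WM=8
i=2 t=11 v=9: → [8,20),[0,12); WM=8
i=3 t=20 v=5: → [16,28); WM=18; [0,12) fires=9
i=4 t=24 v=8: → [24,36),[16,28); WM=18
i=5 t=6 v=3: DROP (t<18-3); WM=22; [8,20) fires=9
i=6 t=26 v=5: → [24,36),[16,28); WM=22
i=7 t=29 v=8: → [24,36); WM=27
i=8 t=32 v=5: → [32,44),[24,36); WM=27
i=9 t=35 v=7: → [32,44),[24,36); WM=33; [16,28) fires=8

[0,12)=9 [8,20)=9 [16,28)=8 [24,36)=8 [32,44)=7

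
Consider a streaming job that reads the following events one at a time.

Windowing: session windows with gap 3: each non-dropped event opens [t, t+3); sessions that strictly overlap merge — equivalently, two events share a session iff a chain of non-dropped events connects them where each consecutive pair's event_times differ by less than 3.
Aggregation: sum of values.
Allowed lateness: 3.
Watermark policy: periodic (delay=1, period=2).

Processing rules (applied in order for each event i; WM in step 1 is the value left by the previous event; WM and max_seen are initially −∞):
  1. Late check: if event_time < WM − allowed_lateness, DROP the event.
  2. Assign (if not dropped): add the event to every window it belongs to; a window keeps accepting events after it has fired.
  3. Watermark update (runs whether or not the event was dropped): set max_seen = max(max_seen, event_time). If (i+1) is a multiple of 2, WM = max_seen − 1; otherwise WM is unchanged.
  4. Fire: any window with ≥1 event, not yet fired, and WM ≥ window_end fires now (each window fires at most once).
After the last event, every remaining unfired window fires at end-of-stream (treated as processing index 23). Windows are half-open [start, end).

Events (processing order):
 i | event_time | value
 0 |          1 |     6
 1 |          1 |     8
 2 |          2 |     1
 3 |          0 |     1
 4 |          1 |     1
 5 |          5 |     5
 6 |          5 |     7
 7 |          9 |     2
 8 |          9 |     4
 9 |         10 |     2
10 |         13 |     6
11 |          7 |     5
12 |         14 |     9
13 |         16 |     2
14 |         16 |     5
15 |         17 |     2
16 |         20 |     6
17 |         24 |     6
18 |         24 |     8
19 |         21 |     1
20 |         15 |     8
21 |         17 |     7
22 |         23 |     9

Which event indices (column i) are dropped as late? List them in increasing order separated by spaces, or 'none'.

20 21

i=0 t=1 v=6: → [1,4); WM=−∞
i=1 t=1 v=8: → [1,4); WM=0
i=2 t=2 v=1: → [1,5); WM=0
i=3 t=0 v=1: → [0,5); WM=1
i=4 t=1 v=1: → [0,5); WM=1
i=5 t=5 v=5: → [5,8); WM=4
i=6 t=5 v=7: → [5,8); WM=4
i=7 t=9 v=2: → [9,12); WM=8
i=8 t=9 v=4: → [9,12); WM=8
i=9 t=10 v=2: → [9,13); WM=9
i=10 t=13 v=6: → [13,16); WM=9
i=11 t=7 v=5: → [5,13); WM=12
i=12 t=14 v=9: → [13,17); WM=12
i=13 t=16 v=2: → [13,19); WM=15
i=14 t=16 v=5: → [13,19); WM=15
i=15 t=17 v=2: → [13,20); WM=16
i=16 t=20 v=6: → [20,23); WM=16
i=17 t=24 v=6: → [24,27); WM=23
i=18 t=24 v=8: → [24,27); WM=23
i=19 t=21 v=1: → [20,24); WM=23
i=20 t=15 v=8: DROP (t<23-3); WM=23
i=21 t=17 v=7: DROP (t<23-3); WM=23
i=22 t=23 v=9: → [20,27); WM=23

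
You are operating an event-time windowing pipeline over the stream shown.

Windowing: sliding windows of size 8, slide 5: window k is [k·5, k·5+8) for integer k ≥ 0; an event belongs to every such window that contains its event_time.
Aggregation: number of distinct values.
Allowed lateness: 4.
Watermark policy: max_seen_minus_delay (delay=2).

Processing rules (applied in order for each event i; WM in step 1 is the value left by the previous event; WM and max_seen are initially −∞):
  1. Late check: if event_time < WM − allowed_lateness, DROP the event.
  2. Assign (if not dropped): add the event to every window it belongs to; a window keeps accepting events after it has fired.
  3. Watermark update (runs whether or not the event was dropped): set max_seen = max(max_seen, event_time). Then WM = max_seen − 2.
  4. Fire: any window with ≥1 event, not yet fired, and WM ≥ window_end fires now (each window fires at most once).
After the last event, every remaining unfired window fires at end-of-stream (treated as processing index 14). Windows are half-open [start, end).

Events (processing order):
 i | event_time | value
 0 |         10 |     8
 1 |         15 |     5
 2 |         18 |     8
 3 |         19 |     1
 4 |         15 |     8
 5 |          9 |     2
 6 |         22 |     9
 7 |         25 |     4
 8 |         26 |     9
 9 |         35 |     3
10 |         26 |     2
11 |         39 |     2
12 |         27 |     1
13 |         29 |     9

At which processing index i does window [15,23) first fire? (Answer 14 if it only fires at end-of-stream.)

7

i=0 t=10 v=8: → [10,18),[5,13); WM=8
i=1 t=15 v=5: → [15,23),[10,18); WM=13; [5,13) fires=1
i=2 t=18 v=8: → [15,23); WM=16
i=3 t=19 v=1: → [15,23); WM=17
i=4 t=15 v=8: → [15,23),[10,18); WM=17
i=5 t=9 v=2: DROP (t<17-4); WM=17
i=6 t=22 v=9: → [20,28),[15,23); WM=20; [10,18) fires=2
i=7 t=25 v=4: → [25,33),[20,28); WM=23; [15,23) fires=4
i=8 t=26 v=9: → [25,33),[20,28); WM=24
i=9 t=35 v=3: → [35,43),[30,38); WM=33; [20,28) fires=2 [25,33) fires=2
i=10 t=26 v=2: DROP (t<33-4); WM=33
i=11 t=39 v=2: → [35,43); WM=37
i=12 t=27 v=1: DROP (t<37-4); WM=37
i=13 t=29 v=9: DROP (t<37-4); WM=37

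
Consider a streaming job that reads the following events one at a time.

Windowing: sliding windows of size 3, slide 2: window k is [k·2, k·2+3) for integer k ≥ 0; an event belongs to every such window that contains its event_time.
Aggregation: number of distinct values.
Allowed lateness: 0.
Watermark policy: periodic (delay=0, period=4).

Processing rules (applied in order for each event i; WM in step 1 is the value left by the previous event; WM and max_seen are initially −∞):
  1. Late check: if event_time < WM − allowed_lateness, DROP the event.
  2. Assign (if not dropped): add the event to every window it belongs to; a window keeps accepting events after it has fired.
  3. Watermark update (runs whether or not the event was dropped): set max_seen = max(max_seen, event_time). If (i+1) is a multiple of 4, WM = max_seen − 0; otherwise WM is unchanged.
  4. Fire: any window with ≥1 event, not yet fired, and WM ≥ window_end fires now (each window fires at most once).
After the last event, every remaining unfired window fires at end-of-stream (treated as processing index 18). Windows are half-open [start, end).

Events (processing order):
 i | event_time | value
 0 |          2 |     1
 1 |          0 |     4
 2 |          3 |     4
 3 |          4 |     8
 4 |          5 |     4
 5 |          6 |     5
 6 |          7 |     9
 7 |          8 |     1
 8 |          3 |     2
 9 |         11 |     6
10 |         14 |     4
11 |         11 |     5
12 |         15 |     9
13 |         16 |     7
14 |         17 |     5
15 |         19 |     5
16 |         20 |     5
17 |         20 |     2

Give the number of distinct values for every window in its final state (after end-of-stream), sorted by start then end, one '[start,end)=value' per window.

[0,3)=2 [2,5)=3 [4,7)=3 [6,9)=3 [8,11)=1 [10,13)=2 [12,15)=1 [14,17)=3 [16,19)=2 [18,21)=2 [20,23)=2

i=0 t=2 v=1: → [2,5),[0,3); WM=−∞
i=1 t=0 v=4: → [0,3); WM=−∞
i=2 t=3 v=4: → [2,5); WM=−∞
i=3 t=4 v=8: → [4,7),[2,5); WM=4; [0,3) fires=2
i=4 t=5 v=4: → [4,7); WM=4
i=5 t=6 v=5: → [6,9),[4,7); WM=4
i=6 t=7 v=9: → [6,9); WM=4
i=7 t=8 v=1: → [8,11),[6,9); WM=8; [2,5) fires=3 [4,7) fires=3
i=8 t=3 v=2: DROP (t<8-0); WM=8
i=9 t=11 v=6: → [10,13); WM=8
i=10 t=14 v=4: → [14,17),[12,15); WM=8
i=11 t=11 v=5: → [10,13); WM=14; [6,9) fires=3 [8,11) fires=1 [10,13) fires=2
i=12 t=15 v=9: → [14,17); WM=14
i=13 t=16 v=7: → [16,19),[14,17); WM=14
i=14 t=17 v=5: → [16,19); WM=14
i=15 t=19 v=5: → [18,21); WM=19; [12,15) fires=1 [14,17) fires=3 [16,19) fires=2
i=16 t=20 v=5: → [20,23),[18,21); WM=19
i=17 t=20 v=2: → [20,23),[18,21); WM=19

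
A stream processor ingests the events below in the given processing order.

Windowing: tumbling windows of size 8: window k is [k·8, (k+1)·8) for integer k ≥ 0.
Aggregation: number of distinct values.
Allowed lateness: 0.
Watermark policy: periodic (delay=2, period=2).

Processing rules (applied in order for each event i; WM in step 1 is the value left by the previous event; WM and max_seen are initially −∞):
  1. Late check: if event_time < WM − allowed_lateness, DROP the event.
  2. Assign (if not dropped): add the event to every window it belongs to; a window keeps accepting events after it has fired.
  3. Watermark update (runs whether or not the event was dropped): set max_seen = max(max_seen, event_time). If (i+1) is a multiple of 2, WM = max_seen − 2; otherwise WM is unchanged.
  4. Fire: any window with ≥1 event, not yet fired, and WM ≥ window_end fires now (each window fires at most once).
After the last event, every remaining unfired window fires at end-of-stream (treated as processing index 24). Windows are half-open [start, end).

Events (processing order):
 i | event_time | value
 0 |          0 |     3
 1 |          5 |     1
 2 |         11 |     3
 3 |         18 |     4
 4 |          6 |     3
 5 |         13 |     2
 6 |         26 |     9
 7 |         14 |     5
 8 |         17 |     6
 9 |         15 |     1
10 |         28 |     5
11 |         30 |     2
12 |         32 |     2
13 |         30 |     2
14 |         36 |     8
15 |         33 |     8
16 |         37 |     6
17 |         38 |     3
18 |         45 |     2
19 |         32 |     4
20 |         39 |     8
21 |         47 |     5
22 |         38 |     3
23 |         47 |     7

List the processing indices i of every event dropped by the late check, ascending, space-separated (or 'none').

i=0 t=0 v=3: → [0,8); WM=−∞
i=1 t=5 v=1: → [0,8); WM=3
i=2 t=11 v=3: → [8,16); WM=3
i=3 t=18 v=4: → [16,24); WM=16; [0,8) fires=2 [8,16) fires=1
i=4 t=6 v=3: DROP (t<16-0); WM=16
i=5 t=13 v=2: DROP (t<16-0); WM=16
i=6 t=26 v=9: → [24,32); WM=16
i=7 t=14 v=5: DROP (t<16-0); WM=24; [16,24) fires=1
i=8 t=17 v=6: DROP (t<24-0); WM=24
i=9 t=15 v=1: DROP (t<24-0); WM=24
i=10 t=28 v=5: → [24,32); WM=24
i=11 t=30 v=2: → [24,32); WM=28
i=12 t=32 v=2: → [32,40); WM=28
i=13 t=30 v=2: → [24,32); WM=30
i=14 t=36 v=8: → [32,40); WM=30
i=15 t=33 v=8: → [32,40); WM=34; [24,32) fires=3
i=16 t=37 v=6: → [32,40); WM=34
i=17 t=38 v=3: → [32,40); WM=36
i=18 t=45 v=2: → [40,48); WM=36
i=19 t=32 v=4: DROP (t<36-0); WM=43; [32,40) fires=4
i=20 t=39 v=8: DROP (t<43-0); WM=43
i=21 t=47 v=5: → [40,48); WM=45
i=22 t=38 v=3: DROP (t<45-0); WM=45
i=23 t=47 v=7: → [40,48); WM=45

4 5 7 8 9 19 20 22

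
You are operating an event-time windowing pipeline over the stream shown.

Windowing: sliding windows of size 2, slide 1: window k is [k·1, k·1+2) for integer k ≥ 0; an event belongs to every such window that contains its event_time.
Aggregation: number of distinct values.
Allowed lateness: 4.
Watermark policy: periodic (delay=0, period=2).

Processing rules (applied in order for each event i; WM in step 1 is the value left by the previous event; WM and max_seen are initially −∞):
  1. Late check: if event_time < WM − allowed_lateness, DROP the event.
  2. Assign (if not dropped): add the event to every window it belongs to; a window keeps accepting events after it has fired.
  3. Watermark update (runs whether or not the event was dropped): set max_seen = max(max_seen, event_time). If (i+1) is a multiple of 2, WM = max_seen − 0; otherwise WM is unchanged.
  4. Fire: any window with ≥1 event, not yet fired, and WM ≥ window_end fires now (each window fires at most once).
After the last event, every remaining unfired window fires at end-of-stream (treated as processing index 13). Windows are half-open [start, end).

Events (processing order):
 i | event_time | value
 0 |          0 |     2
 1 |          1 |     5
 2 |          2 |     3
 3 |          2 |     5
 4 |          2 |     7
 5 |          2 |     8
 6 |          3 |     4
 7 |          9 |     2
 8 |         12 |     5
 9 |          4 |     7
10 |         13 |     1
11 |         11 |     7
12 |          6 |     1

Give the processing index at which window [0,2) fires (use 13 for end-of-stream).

i=0 t=0 v=2: → [0,2); WM=−∞
i=1 t=1 v=5: → [1,3),[0,2); WM=1
i=2 t=2 v=3: → [2,4),[1,3); WM=1
i=3 t=2 v=5: → [2,4),[1,3); WM=2; [0,2) fires=2
i=4 t=2 v=7: → [2,4),[1,3); WM=2
i=5 t=2 v=8: → [2,4),[1,3); WM=2
i=6 t=3 v=4: → [3,5),[2,4); WM=2
i=7 t=9 v=2: → [9,11),[8,10); WM=9; [1,3) fires=4 [2,4) fires=5 [3,5) fires=1
i=8 t=12 v=5: → [12,14),[11,13); WM=9
i=9 t=4 v=7: DROP (t<9-4); WM=12; [8,10) fires=1 [9,11) fires=1
i=10 t=13 v=1: → [13,15),[12,14); WM=12
i=11 t=11 v=7: → [11,13),[10,12); WM=13; [10,12) fires=1 [11,13) fires=2
i=12 t=6 v=1: DROP (t<13-4); WM=13

3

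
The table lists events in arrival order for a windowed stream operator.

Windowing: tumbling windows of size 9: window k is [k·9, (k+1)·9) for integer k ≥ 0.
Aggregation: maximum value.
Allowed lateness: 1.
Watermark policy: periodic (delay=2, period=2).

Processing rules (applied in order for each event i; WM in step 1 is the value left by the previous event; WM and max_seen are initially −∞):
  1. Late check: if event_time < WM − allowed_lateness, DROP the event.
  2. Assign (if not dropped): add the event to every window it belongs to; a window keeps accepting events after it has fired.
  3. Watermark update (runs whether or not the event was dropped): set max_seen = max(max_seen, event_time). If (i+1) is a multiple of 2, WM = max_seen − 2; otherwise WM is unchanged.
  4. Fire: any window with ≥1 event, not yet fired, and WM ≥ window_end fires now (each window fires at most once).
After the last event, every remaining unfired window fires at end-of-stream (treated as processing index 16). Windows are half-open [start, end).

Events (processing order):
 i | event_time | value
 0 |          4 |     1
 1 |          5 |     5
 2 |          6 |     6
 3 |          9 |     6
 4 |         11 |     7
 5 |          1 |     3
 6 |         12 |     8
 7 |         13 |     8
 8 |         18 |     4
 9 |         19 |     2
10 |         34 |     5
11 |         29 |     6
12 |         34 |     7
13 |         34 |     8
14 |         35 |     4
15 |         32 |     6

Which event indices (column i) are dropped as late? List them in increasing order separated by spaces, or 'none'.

i=0 t=4 v=1: → [0,9); WM=−∞
i=1 t=5 v=5: → [0,9); WM=3
i=2 t=6 v=6: → [0,9); WM=3
i=3 t=9 v=6: → [9,18); WM=7
i=4 t=11 v=7: → [9,18); WM=7
i=5 t=1 v=3: DROP (t<7-1); WM=9; [0,9) fires=6
i=6 t=12 v=8: → [9,18); WM=9
i=7 t=13 v=8: → [9,18); WM=11
i=8 t=18 v=4: → [18,27); WM=11
i=9 t=19 v=2: → [18,27); WM=17
i=10 t=34 v=5: → [27,36); WM=17
i=11 t=29 v=6: → [27,36); WM=32; [9,18) fires=8 [18,27) fires=4
i=12 t=34 v=7: → [27,36); WM=32
i=13 t=34 v=8: → [27,36); WM=32
i=14 t=35 v=4: → [27,36); WM=32
i=15 t=32 v=6: → [27,36); WM=33

5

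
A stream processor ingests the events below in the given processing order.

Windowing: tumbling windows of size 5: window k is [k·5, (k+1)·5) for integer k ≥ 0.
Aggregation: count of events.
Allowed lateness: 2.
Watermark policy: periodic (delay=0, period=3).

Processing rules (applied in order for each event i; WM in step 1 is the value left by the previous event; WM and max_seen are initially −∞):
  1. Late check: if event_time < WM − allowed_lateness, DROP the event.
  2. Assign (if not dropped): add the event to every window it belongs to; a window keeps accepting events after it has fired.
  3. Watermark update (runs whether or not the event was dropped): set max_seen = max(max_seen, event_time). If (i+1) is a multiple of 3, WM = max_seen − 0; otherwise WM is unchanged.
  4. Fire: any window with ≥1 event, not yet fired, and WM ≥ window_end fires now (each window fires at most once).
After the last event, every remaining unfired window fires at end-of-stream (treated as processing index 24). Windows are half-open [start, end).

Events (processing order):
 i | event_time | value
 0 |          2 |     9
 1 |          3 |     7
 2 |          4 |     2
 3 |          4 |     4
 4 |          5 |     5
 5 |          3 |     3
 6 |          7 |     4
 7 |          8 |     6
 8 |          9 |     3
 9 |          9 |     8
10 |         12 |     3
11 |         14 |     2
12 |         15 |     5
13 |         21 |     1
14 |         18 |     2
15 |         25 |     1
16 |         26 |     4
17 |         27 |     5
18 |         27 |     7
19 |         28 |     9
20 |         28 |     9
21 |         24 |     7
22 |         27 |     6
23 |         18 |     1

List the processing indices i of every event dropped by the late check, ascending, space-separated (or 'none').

21 23

i=0 t=2 v=9: → [0,5); WM=−∞
i=1 t=3 v=7: → [0,5); WM=−∞
i=2 t=4 v=2: → [0,5); WM=4
i=3 t=4 v=4: → [0,5); WM=4
i=4 t=5 v=5: → [5,10); WM=4
i=5 t=3 v=3: → [0,5); WM=5; [0,5) fires=5
i=6 t=7 v=4: → [5,10); WM=5
i=7 t=8 v=6: → [5,10); WM=5
i=8 t=9 v=3: → [5,10); WM=9
i=9 t=9 v=8: → [5,10); WM=9
i=10 t=12 v=3: → [10,15); WM=9
i=11 t=14 v=2: → [10,15); WM=14; [5,10) fires=5
i=12 t=15 v=5: → [15,20); WM=14
i=13 t=21 v=1: → [20,25); WM=14
i=14 t=18 v=2: → [15,20); WM=21; [10,15) fires=2 [15,20) fires=2
i=15 t=25 v=1: → [25,30); WM=21
i=16 t=26 v=4: → [25,30); WM=21
i=17 t=27 v=5: → [25,30); WM=27; [20,25) fires=1
i=18 t=27 v=7: → [25,30); WM=27
i=19 t=28 v=9: → [25,30); WM=27
i=20 t=28 v=9: → [25,30); WM=28
i=21 t=24 v=7: DROP (t<28-2); WM=28
i=22 t=27 v=6: → [25,30); WM=28
i=23 t=18 v=1: DROP (t<28-2); WM=28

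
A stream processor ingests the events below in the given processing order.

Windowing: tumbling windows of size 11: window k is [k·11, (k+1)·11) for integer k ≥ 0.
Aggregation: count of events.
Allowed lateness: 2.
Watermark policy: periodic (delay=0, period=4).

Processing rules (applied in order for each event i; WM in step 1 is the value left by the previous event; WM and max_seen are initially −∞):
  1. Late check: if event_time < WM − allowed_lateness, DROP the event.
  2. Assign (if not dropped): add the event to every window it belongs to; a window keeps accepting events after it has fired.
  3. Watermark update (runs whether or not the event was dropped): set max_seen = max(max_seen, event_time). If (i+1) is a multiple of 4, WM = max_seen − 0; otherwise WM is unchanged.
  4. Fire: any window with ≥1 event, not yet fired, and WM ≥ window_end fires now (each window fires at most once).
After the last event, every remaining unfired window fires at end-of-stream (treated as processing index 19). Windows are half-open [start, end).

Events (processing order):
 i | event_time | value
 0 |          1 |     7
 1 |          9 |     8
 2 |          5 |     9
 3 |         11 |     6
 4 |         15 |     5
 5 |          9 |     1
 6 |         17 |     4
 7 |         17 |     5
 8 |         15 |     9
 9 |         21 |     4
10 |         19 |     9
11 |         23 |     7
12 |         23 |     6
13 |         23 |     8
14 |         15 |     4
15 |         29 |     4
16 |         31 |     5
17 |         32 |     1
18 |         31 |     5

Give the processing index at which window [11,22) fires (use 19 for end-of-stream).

11

i=0 t=1 v=7: → [0,11); WM=−∞
i=1 t=9 v=8: → [0,11); WM=−∞
i=2 t=5 v=9: → [0,11); WM=−∞
i=3 t=11 v=6: → [11,22); WM=11; [0,11) fires=3
i=4 t=15 v=5: → [11,22); WM=11
i=5 t=9 v=1: → [0,11); WM=11
i=6 t=17 v=4: → [11,22); WM=11
i=7 t=17 v=5: → [11,22); WM=17
i=8 t=15 v=9: → [11,22); WM=17
i=9 t=21 v=4: → [11,22); WM=17
i=10 t=19 v=9: → [11,22); WM=17
i=11 t=23 v=7: → [22,33); WM=23; [11,22) fires=7
i=12 t=23 v=6: → [22,33); WM=23
i=13 t=23 v=8: → [22,33); WM=23
i=14 t=15 v=4: DROP (t<23-2); WM=23
i=15 t=29 v=4: → [22,33); WM=29
i=16 t=31 v=5: → [22,33); WM=29
i=17 t=32 v=1: → [22,33); WM=29
i=18 t=31 v=5: → [22,33); WM=29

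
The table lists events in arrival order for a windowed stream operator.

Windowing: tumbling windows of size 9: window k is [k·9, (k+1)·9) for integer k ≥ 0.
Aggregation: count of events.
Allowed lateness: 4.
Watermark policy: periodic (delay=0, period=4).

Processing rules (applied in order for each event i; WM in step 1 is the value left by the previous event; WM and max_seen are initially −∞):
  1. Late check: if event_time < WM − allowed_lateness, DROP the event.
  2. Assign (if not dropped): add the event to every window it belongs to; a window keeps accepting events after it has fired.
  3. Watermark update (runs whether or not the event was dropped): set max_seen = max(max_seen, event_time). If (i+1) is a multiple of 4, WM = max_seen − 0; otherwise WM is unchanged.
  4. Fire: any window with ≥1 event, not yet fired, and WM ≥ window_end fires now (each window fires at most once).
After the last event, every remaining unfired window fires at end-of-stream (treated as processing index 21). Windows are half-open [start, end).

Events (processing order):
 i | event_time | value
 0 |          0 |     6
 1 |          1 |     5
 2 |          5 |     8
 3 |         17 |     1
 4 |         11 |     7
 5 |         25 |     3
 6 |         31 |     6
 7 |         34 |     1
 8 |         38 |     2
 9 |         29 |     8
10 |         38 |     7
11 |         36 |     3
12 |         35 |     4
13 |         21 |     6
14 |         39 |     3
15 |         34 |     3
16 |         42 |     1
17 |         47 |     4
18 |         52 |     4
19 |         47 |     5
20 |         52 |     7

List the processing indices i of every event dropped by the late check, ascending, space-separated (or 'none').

i=0 t=0 v=6: → [0,9); WM=−∞
i=1 t=1 v=5: → [0,9); WM=−∞
i=2 t=5 v=8: → [0,9); WM=−∞
i=3 t=17 v=1: → [9,18); WM=17; [0,9) fires=3
i=4 t=11 v=7: DROP (t<17-4); WM=17
i=5 t=25 v=3: → [18,27); WM=17
i=6 t=31 v=6: → [27,36); WM=17
i=7 t=34 v=1: → [27,36); WM=34; [9,18) fires=1 [18,27) fires=1
i=8 t=38 v=2: → [36,45); WM=34
i=9 t=29 v=8: DROP (t<34-4); WM=34
i=10 t=38 v=7: → [36,45); WM=34
i=11 t=36 v=3: → [36,45); WM=38; [27,36) fires=2
i=12 t=35 v=4: → [27,36); WM=38
i=13 t=21 v=6: DROP (t<38-4); WM=38
i=14 t=39 v=3: → [36,45); WM=38
i=15 t=34 v=3: → [27,36); WM=39
i=16 t=42 v=1: → [36,45); WM=39
i=17 t=47 v=4: → [45,54); WM=39
i=18 t=52 v=4: → [45,54); WM=39
i=19 t=47 v=5: → [45,54); WM=52; [36,45) fires=5
i=20 t=52 v=7: → [45,54); WM=52

4 9 13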